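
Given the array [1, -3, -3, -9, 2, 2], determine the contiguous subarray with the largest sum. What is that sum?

Using Kadane's algorithm on [1, -3, -3, -9, 2, 2]:

Scanning through the array:
Position 1 (value -3): max_ending_here = -2, max_so_far = 1
Position 2 (value -3): max_ending_here = -3, max_so_far = 1
Position 3 (value -9): max_ending_here = -9, max_so_far = 1
Position 4 (value 2): max_ending_here = 2, max_so_far = 2
Position 5 (value 2): max_ending_here = 4, max_so_far = 4

Maximum subarray: [2, 2]
Maximum sum: 4

The maximum subarray is [2, 2] with sum 4. This subarray runs from index 4 to index 5.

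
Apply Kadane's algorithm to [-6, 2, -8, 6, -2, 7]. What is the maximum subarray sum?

Using Kadane's algorithm on [-6, 2, -8, 6, -2, 7]:

Scanning through the array:
Position 1 (value 2): max_ending_here = 2, max_so_far = 2
Position 2 (value -8): max_ending_here = -6, max_so_far = 2
Position 3 (value 6): max_ending_here = 6, max_so_far = 6
Position 4 (value -2): max_ending_here = 4, max_so_far = 6
Position 5 (value 7): max_ending_here = 11, max_so_far = 11

Maximum subarray: [6, -2, 7]
Maximum sum: 11

The maximum subarray is [6, -2, 7] with sum 11. This subarray runs from index 3 to index 5.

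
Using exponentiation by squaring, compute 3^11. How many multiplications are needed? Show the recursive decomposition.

Computing 3^11 by squaring (build up from 3^1; each line after the first costs one multiplication):

3^1 = 3
3^2 = (3^1)^2 = 3^2 = 9
3^4 = (3^2)^2 = 9^2 = 81
3^5 = 3 * 3^4 = 3 * 81 = 243
3^10 = (3^5)^2 = 243^2 = 59049
3^11 = 3 * 3^10 = 3 * 59049 = 177147

Result: 177147
Multiplications needed: 5 (5 lines after 3^1)

3^11 = 177147. Using exponentiation by squaring, this requires 5 multiplications. The key idea: if the exponent is even, square the half-power; if odd, multiply by the base once.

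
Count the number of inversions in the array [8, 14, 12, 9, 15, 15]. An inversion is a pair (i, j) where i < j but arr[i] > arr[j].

Finding inversions in [8, 14, 12, 9, 15, 15]:

(1, 2): arr[1]=14 > arr[2]=12
(1, 3): arr[1]=14 > arr[3]=9
(2, 3): arr[2]=12 > arr[3]=9

Total inversions: 3

The array has 3 inversion(s): (1,2), (1,3), (2,3). Each pair (i,j) satisfies i < j and arr[i] > arr[j].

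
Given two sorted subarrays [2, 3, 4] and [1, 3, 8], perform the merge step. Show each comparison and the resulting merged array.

Merging process:

Compare 2 vs 1: take 1 from right. Merged: [1]
Compare 2 vs 3: take 2 from left. Merged: [1, 2]
Compare 3 vs 3: take 3 from left. Merged: [1, 2, 3]
Compare 4 vs 3: take 3 from right. Merged: [1, 2, 3, 3]
Compare 4 vs 8: take 4 from left. Merged: [1, 2, 3, 3, 4]
Append remaining from right: [8]. Merged: [1, 2, 3, 3, 4, 8]

Final merged array: [1, 2, 3, 3, 4, 8]
Total comparisons: 5

The merged array is [1, 2, 3, 3, 4, 8], requiring 5 comparisons. The merge step runs in O(n) time where n is the total number of elements.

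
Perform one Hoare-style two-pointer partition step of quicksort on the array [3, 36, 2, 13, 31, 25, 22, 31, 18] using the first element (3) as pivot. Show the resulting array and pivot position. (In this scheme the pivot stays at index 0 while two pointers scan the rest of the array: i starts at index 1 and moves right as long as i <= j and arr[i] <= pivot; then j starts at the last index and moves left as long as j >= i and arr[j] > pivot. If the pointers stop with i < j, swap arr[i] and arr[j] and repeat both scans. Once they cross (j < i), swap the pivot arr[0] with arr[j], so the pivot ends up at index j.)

Hoare-style two-pointer partition with pivot = 3:

Initial array: [3, 36, 2, 13, 31, 25, 22, 31, 18]

Pointers start at i = 1, j = 8.
i stops at index 1 (arr[1]=36 > 3), j stops at index 2 (arr[2]=2 <= 3): swap arr[1] and arr[2], array becomes [3, 2, 36, 13, 31, 25, 22, 31, 18]
i ends at 2, j ends at 1: the pointers have crossed (j < i), so scanning stops.

Swap pivot arr[0] with arr[1] to place pivot at position 1: [2, 3, 36, 13, 31, 25, 22, 31, 18]
Pivot position: 1

After partitioning with pivot 3, the array becomes [2, 3, 36, 13, 31, 25, 22, 31, 18]. The pivot is placed at index 1. All elements to the left of the pivot are <= 3, and all elements to the right are > 3.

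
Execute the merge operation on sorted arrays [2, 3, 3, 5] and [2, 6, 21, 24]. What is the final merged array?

Merging process:

Compare 2 vs 2: take 2 from left. Merged: [2]
Compare 3 vs 2: take 2 from right. Merged: [2, 2]
Compare 3 vs 6: take 3 from left. Merged: [2, 2, 3]
Compare 3 vs 6: take 3 from left. Merged: [2, 2, 3, 3]
Compare 5 vs 6: take 5 from left. Merged: [2, 2, 3, 3, 5]
Append remaining from right: [6, 21, 24]. Merged: [2, 2, 3, 3, 5, 6, 21, 24]

Final merged array: [2, 2, 3, 3, 5, 6, 21, 24]
Total comparisons: 5

The merged array is [2, 2, 3, 3, 5, 6, 21, 24], requiring 5 comparisons. The merge step runs in O(n) time where n is the total number of elements.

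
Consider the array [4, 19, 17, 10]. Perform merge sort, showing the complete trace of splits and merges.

Merge sort trace:

Split: [4, 19, 17, 10] -> [4, 19] and [17, 10]
  Split: [4, 19] -> [4] and [19]
  Merge: [4] + [19] -> [4, 19]
  Split: [17, 10] -> [17] and [10]
  Merge: [17] + [10] -> [10, 17]
Merge: [4, 19] + [10, 17] -> [4, 10, 17, 19]

Final sorted array: [4, 10, 17, 19]

The merge sort proceeds by recursively splitting the array and merging sorted halves.
After all merges, the sorted array is [4, 10, 17, 19].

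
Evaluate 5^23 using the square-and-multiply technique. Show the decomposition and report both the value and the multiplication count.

Computing 5^23 by squaring (build up from 5^1; each line after the first costs one multiplication):

5^1 = 5
5^2 = (5^1)^2 = 5^2 = 25
5^4 = (5^2)^2 = 25^2 = 625
5^5 = 5 * 5^4 = 5 * 625 = 3125
5^10 = (5^5)^2 = 3125^2 = 9765625
5^11 = 5 * 5^10 = 5 * 9765625 = 48828125
5^22 = (5^11)^2 = 48828125^2 = 2384185791015625
5^23 = 5 * 5^22 = 5 * 2384185791015625 = 11920928955078125

Result: 11920928955078125
Multiplications needed: 7 (7 lines after 5^1)

5^23 = 11920928955078125. Using exponentiation by squaring, this requires 7 multiplications. The key idea: if the exponent is even, square the half-power; if odd, multiply by the base once.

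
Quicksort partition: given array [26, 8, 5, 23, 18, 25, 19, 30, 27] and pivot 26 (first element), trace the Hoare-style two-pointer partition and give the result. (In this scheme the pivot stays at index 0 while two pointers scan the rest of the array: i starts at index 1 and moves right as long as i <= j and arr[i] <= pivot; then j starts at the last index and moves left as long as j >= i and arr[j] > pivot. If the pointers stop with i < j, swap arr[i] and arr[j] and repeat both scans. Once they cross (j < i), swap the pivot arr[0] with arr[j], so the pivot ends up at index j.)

Hoare-style two-pointer partition with pivot = 26:

Initial array: [26, 8, 5, 23, 18, 25, 19, 30, 27]

Pointers start at i = 1, j = 8.
i ends at 7, j ends at 6: the pointers have crossed (j < i), so scanning stops.

Swap pivot arr[0] with arr[6] to place pivot at position 6: [19, 8, 5, 23, 18, 25, 26, 30, 27]
Pivot position: 6

After partitioning with pivot 26, the array becomes [19, 8, 5, 23, 18, 25, 26, 30, 27]. The pivot is placed at index 6. All elements to the left of the pivot are <= 26, and all elements to the right are > 26.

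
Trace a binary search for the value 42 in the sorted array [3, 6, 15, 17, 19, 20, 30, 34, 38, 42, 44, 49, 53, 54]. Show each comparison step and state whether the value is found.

Binary search for 42 in [3, 6, 15, 17, 19, 20, 30, 34, 38, 42, 44, 49, 53, 54]:

lo=0, hi=13, mid=6, arr[mid]=30 -> 30 < 42, search right half
lo=7, hi=13, mid=10, arr[mid]=44 -> 44 > 42, search left half
lo=7, hi=9, mid=8, arr[mid]=38 -> 38 < 42, search right half
lo=9, hi=9, mid=9, arr[mid]=42 -> Found target at index 9!

Binary search finds 42 at index 9 after 4 comparisons. The search repeatedly halves the search space by comparing with the middle element.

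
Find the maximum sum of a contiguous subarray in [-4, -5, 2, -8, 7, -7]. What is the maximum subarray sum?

Using Kadane's algorithm on [-4, -5, 2, -8, 7, -7]:

Scanning through the array:
Position 1 (value -5): max_ending_here = -5, max_so_far = -4
Position 2 (value 2): max_ending_here = 2, max_so_far = 2
Position 3 (value -8): max_ending_here = -6, max_so_far = 2
Position 4 (value 7): max_ending_here = 7, max_so_far = 7
Position 5 (value -7): max_ending_here = 0, max_so_far = 7

Maximum subarray: [7]
Maximum sum: 7

The maximum subarray is [7] with sum 7. This subarray runs from index 4 to index 4.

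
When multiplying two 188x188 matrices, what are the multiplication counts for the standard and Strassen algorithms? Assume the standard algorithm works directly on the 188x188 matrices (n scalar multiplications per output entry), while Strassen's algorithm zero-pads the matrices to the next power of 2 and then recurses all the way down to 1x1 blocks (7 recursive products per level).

Matrix multiplication for 188x188 matrices:

Strassen's algorithm requires power-of-2 dimensions. Pad 188x188 to 256x256 (next power of 2).

Standard algorithm: 188^3 = 6644672 multiplications
Strassen's algorithm: 7^(log2(256)) = 7^8 = 5764801 multiplications
Savings: 6644672 - 5764801 = 879871 multiplications

Standard: 6644672 multiplications (188^3). Strassen: 5764801 multiplications (7^8, after padding to 256x256). Strassen reduces 8 recursive multiplications to 7 at each level.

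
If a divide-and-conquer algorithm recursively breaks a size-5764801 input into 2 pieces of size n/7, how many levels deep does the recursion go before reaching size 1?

For divide and conquer with division factor 7:

Problem sizes at each level:
Level 0: 5764801
Level 1: 823543
Level 2: 117649
Level 3: 16807
Level 4: 2401
Level 5: 343
Level 6: 49
Level 7: 7
Level 8: 1

The root is level 0 and the size-1 base case is level 8 (the tree spans levels 0 through 8, i.e. 9 levels counting the root), so the depth is the number of divisions: log_7(5764801) = 8

The recursion tree depth is log_7(5764801) = 8. At each level, the problem size is divided by 7, so it takes 8 divisions to reduce to a base case of size 1. The algorithm makes 2 recursive calls at each level.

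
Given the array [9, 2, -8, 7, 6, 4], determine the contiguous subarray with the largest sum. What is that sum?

Using Kadane's algorithm on [9, 2, -8, 7, 6, 4]:

Scanning through the array:
Position 1 (value 2): max_ending_here = 11, max_so_far = 11
Position 2 (value -8): max_ending_here = 3, max_so_far = 11
Position 3 (value 7): max_ending_here = 10, max_so_far = 11
Position 4 (value 6): max_ending_here = 16, max_so_far = 16
Position 5 (value 4): max_ending_here = 20, max_so_far = 20

Maximum subarray: [9, 2, -8, 7, 6, 4]
Maximum sum: 20

The maximum subarray is [9, 2, -8, 7, 6, 4] with sum 20. This subarray runs from index 0 to index 5.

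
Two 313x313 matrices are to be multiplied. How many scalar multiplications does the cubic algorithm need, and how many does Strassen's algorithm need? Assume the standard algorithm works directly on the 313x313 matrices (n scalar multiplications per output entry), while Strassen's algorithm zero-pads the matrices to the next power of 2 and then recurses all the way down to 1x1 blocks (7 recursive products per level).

Matrix multiplication for 313x313 matrices:

Strassen's algorithm requires power-of-2 dimensions. Pad 313x313 to 512x512 (next power of 2).

Standard algorithm: 313^3 = 30664297 multiplications
Strassen's algorithm: 7^(log2(512)) = 7^9 = 40353607 multiplications
Difference: 30664297 - 40353607 = -9689310 (Strassen uses MORE here due to padding overhead — for small or just-over-power-of-2 n, padding can outweigh the per-level savings)

Standard: 30664297 multiplications (313^3). Strassen: 40353607 multiplications (7^9, after padding to 512x512). Strassen reduces 8 recursive multiplications to 7 at each level.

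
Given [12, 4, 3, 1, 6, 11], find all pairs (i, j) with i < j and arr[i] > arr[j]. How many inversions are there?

Finding inversions in [12, 4, 3, 1, 6, 11]:

(0, 1): arr[0]=12 > arr[1]=4
(0, 2): arr[0]=12 > arr[2]=3
(0, 3): arr[0]=12 > arr[3]=1
(0, 4): arr[0]=12 > arr[4]=6
(0, 5): arr[0]=12 > arr[5]=11
(1, 2): arr[1]=4 > arr[2]=3
(1, 3): arr[1]=4 > arr[3]=1
(2, 3): arr[2]=3 > arr[3]=1

Total inversions: 8

The array has 8 inversion(s): (0,1), (0,2), (0,3), (0,4), (0,5), (1,2), (1,3), (2,3). Each pair (i,j) satisfies i < j and arr[i] > arr[j].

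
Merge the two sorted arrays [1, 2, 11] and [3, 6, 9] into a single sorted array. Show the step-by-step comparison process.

Merging process:

Compare 1 vs 3: take 1 from left. Merged: [1]
Compare 2 vs 3: take 2 from left. Merged: [1, 2]
Compare 11 vs 3: take 3 from right. Merged: [1, 2, 3]
Compare 11 vs 6: take 6 from right. Merged: [1, 2, 3, 6]
Compare 11 vs 9: take 9 from right. Merged: [1, 2, 3, 6, 9]
Append remaining from left: [11]. Merged: [1, 2, 3, 6, 9, 11]

Final merged array: [1, 2, 3, 6, 9, 11]
Total comparisons: 5

The merged array is [1, 2, 3, 6, 9, 11], requiring 5 comparisons. The merge step runs in O(n) time where n is the total number of elements.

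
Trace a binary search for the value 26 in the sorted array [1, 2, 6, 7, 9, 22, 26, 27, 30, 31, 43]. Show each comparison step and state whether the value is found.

Binary search for 26 in [1, 2, 6, 7, 9, 22, 26, 27, 30, 31, 43]:

lo=0, hi=10, mid=5, arr[mid]=22 -> 22 < 26, search right half
lo=6, hi=10, mid=8, arr[mid]=30 -> 30 > 26, search left half
lo=6, hi=7, mid=6, arr[mid]=26 -> Found target at index 6!

Binary search finds 26 at index 6 after 3 comparisons. The search repeatedly halves the search space by comparing with the middle element.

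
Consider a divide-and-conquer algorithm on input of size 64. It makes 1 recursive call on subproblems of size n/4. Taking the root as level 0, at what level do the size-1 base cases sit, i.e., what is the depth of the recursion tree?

For divide and conquer with division factor 4:

Problem sizes at each level:
Level 0: 64
Level 1: 16
Level 2: 4
Level 3: 1

The root is level 0 and the size-1 base case is level 3 (the tree spans levels 0 through 3, i.e. 4 levels counting the root), so the depth is the number of divisions: log_4(64) = 3

The recursion tree depth is log_4(64) = 3. At each level, the problem size is divided by 4, so it takes 3 divisions to reduce to a base case of size 1. The algorithm makes 1 recursive call at each level.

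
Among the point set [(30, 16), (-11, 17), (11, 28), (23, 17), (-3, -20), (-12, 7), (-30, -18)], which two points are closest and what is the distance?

Computing all pairwise distances among 7 points:

d((30, 16), (-11, 17)) = 41.0122
d((30, 16), (11, 28)) = 22.4722
d((30, 16), (23, 17)) = 7.0711 <-- minimum
d((30, 16), (-3, -20)) = 48.8365
d((30, 16), (-12, 7)) = 42.9535
d((30, 16), (-30, -18)) = 68.9638
d((-11, 17), (11, 28)) = 24.5967
d((-11, 17), (23, 17)) = 34.0
d((-11, 17), (-3, -20)) = 37.855
d((-11, 17), (-12, 7)) = 10.0499
d((-11, 17), (-30, -18)) = 39.8246
d((11, 28), (23, 17)) = 16.2788
d((11, 28), (-3, -20)) = 50.0
d((11, 28), (-12, 7)) = 31.1448
d((11, 28), (-30, -18)) = 61.6198
d((23, 17), (-3, -20)) = 45.2217
d((23, 17), (-12, 7)) = 36.4005
d((23, 17), (-30, -18)) = 63.5138
d((-3, -20), (-12, 7)) = 28.4605
d((-3, -20), (-30, -18)) = 27.074
d((-12, 7), (-30, -18)) = 30.8058

Closest pair: (30, 16) and (23, 17) with distance 7.0711

The closest pair is (30, 16) and (23, 17) with Euclidean distance 7.0711. For 7 points, brute-force pairwise comparison is shown above. For large n, the divide-and-conquer algorithm (sort by x, recurse on halves, check the dividing strip) achieves O(n log n).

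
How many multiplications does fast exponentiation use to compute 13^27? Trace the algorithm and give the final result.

Computing 13^27 by squaring (build up from 13^1; each line after the first costs one multiplication):

13^1 = 13
13^2 = (13^1)^2 = 13^2 = 169
13^3 = 13 * 13^2 = 13 * 169 = 2197
13^6 = (13^3)^2 = 2197^2 = 4826809
13^12 = (13^6)^2 = 4826809^2 = 23298085122481
13^13 = 13 * 13^12 = 13 * 23298085122481 = 302875106592253
13^26 = (13^13)^2 = 302875106592253^2 = 91733330193268616658399616009
13^27 = 13 * 13^26 = 13 * 91733330193268616658399616009 = 1192533292512492016559195008117

Result: 1192533292512492016559195008117
Multiplications needed: 7 (7 lines after 13^1)

13^27 = 1192533292512492016559195008117. Using exponentiation by squaring, this requires 7 multiplications. The key idea: if the exponent is even, square the half-power; if odd, multiply by the base once.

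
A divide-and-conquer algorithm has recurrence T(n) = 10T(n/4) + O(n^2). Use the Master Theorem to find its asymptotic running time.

Master Theorem for T(n) = 10T(n/4) + O(n^2):

a = 10, b = 4, c = 2
log_b(a) = log_4(10) = 1.6610

Case 3: c = 2 > log_4(10) = 1.6610
T(n) = O(n^2) = O(n^2)

For T(n) = 10T(n/4) + O(n^2): log_4(10) = 1.6610. This is Case 3 of the Master Theorem (c > log_b(a), work dominated by root), giving O(n^2).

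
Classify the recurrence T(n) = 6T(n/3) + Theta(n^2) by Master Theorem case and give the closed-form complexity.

Master Theorem for T(n) = 6T(n/3) + O(n^2):

a = 6, b = 3, c = 2
log_b(a) = log_3(6) = 1.6309

Case 3: c = 2 > log_3(6) = 1.6309
T(n) = O(n^2) = O(n^2)

For T(n) = 6T(n/3) + O(n^2): log_3(6) = 1.6309. This is Case 3 of the Master Theorem (c > log_b(a), work dominated by root), giving O(n^2).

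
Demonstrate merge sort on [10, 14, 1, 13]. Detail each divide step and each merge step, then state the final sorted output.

Merge sort trace:

Split: [10, 14, 1, 13] -> [10, 14] and [1, 13]
  Split: [10, 14] -> [10] and [14]
  Merge: [10] + [14] -> [10, 14]
  Split: [1, 13] -> [1] and [13]
  Merge: [1] + [13] -> [1, 13]
Merge: [10, 14] + [1, 13] -> [1, 10, 13, 14]

Final sorted array: [1, 10, 13, 14]

The merge sort proceeds by recursively splitting the array and merging sorted halves.
After all merges, the sorted array is [1, 10, 13, 14].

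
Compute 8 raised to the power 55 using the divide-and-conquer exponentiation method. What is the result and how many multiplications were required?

Computing 8^55 by squaring (build up from 8^1; each line after the first costs one multiplication):

8^1 = 8
8^2 = (8^1)^2 = 8^2 = 64
8^3 = 8 * 8^2 = 8 * 64 = 512
8^6 = (8^3)^2 = 512^2 = 262144
8^12 = (8^6)^2 = 262144^2 = 68719476736
8^13 = 8 * 8^12 = 8 * 68719476736 = 549755813888
8^26 = (8^13)^2 = 549755813888^2 = 302231454903657293676544
8^27 = 8 * 8^26 = 8 * 302231454903657293676544 = 2417851639229258349412352
8^54 = (8^27)^2 = 2417851639229258349412352^2 = 5846006549323611672814739330865132078623730171904
8^55 = 8 * 8^54 = 8 * 5846006549323611672814739330865132078623730171904 = 46768052394588893382517914646921056628989841375232

Result: 46768052394588893382517914646921056628989841375232
Multiplications needed: 9 (9 lines after 8^1)

8^55 = 46768052394588893382517914646921056628989841375232. Using exponentiation by squaring, this requires 9 multiplications. The key idea: if the exponent is even, square the half-power; if odd, multiply by the base once.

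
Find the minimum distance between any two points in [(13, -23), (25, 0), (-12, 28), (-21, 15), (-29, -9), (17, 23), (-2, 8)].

Computing all pairwise distances among 7 points:

d((13, -23), (25, 0)) = 25.9422
d((13, -23), (-12, 28)) = 56.7979
d((13, -23), (-21, 15)) = 50.9902
d((13, -23), (-29, -9)) = 44.2719
d((13, -23), (17, 23)) = 46.1736
d((13, -23), (-2, 8)) = 34.4384
d((25, 0), (-12, 28)) = 46.4004
d((25, 0), (-21, 15)) = 48.3839
d((25, 0), (-29, -9)) = 54.7449
d((25, 0), (17, 23)) = 24.3516
d((25, 0), (-2, 8)) = 28.1603
d((-12, 28), (-21, 15)) = 15.8114 <-- minimum
d((-12, 28), (-29, -9)) = 40.7185
d((-12, 28), (17, 23)) = 29.4279
d((-12, 28), (-2, 8)) = 22.3607
d((-21, 15), (-29, -9)) = 25.2982
d((-21, 15), (17, 23)) = 38.833
d((-21, 15), (-2, 8)) = 20.2485
d((-29, -9), (17, 23)) = 56.0357
d((-29, -9), (-2, 8)) = 31.9061
d((17, 23), (-2, 8)) = 24.2074

Closest pair: (-12, 28) and (-21, 15) with distance 15.8114

The closest pair is (-12, 28) and (-21, 15) with Euclidean distance 15.8114. For 7 points, brute-force pairwise comparison is shown above. For large n, the divide-and-conquer algorithm (sort by x, recurse on halves, check the dividing strip) achieves O(n log n).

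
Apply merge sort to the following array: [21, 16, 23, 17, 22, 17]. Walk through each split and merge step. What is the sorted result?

Merge sort trace:

Split: [21, 16, 23, 17, 22, 17] -> [21, 16, 23] and [17, 22, 17]
  Split: [21, 16, 23] -> [21] and [16, 23]
    Split: [16, 23] -> [16] and [23]
    Merge: [16] + [23] -> [16, 23]
  Merge: [21] + [16, 23] -> [16, 21, 23]
  Split: [17, 22, 17] -> [17] and [22, 17]
    Split: [22, 17] -> [22] and [17]
    Merge: [22] + [17] -> [17, 22]
  Merge: [17] + [17, 22] -> [17, 17, 22]
Merge: [16, 21, 23] + [17, 17, 22] -> [16, 17, 17, 21, 22, 23]

Final sorted array: [16, 17, 17, 21, 22, 23]

The merge sort proceeds by recursively splitting the array and merging sorted halves.
After all merges, the sorted array is [16, 17, 17, 21, 22, 23].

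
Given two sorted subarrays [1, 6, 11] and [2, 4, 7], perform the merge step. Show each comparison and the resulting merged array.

Merging process:

Compare 1 vs 2: take 1 from left. Merged: [1]
Compare 6 vs 2: take 2 from right. Merged: [1, 2]
Compare 6 vs 4: take 4 from right. Merged: [1, 2, 4]
Compare 6 vs 7: take 6 from left. Merged: [1, 2, 4, 6]
Compare 11 vs 7: take 7 from right. Merged: [1, 2, 4, 6, 7]
Append remaining from left: [11]. Merged: [1, 2, 4, 6, 7, 11]

Final merged array: [1, 2, 4, 6, 7, 11]
Total comparisons: 5

The merged array is [1, 2, 4, 6, 7, 11], requiring 5 comparisons. The merge step runs in O(n) time where n is the total number of elements.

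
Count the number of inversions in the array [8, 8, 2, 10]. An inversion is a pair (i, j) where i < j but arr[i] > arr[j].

Finding inversions in [8, 8, 2, 10]:

(0, 2): arr[0]=8 > arr[2]=2
(1, 2): arr[1]=8 > arr[2]=2

Total inversions: 2

The array has 2 inversion(s): (0,2), (1,2). Each pair (i,j) satisfies i < j and arr[i] > arr[j].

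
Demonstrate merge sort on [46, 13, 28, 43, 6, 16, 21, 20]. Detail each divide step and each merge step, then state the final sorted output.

Merge sort trace:

Split: [46, 13, 28, 43, 6, 16, 21, 20] -> [46, 13, 28, 43] and [6, 16, 21, 20]
  Split: [46, 13, 28, 43] -> [46, 13] and [28, 43]
    Split: [46, 13] -> [46] and [13]
    Merge: [46] + [13] -> [13, 46]
    Split: [28, 43] -> [28] and [43]
    Merge: [28] + [43] -> [28, 43]
  Merge: [13, 46] + [28, 43] -> [13, 28, 43, 46]
  Split: [6, 16, 21, 20] -> [6, 16] and [21, 20]
    Split: [6, 16] -> [6] and [16]
    Merge: [6] + [16] -> [6, 16]
    Split: [21, 20] -> [21] and [20]
    Merge: [21] + [20] -> [20, 21]
  Merge: [6, 16] + [20, 21] -> [6, 16, 20, 21]
Merge: [13, 28, 43, 46] + [6, 16, 20, 21] -> [6, 13, 16, 20, 21, 28, 43, 46]

Final sorted array: [6, 13, 16, 20, 21, 28, 43, 46]

The merge sort proceeds by recursively splitting the array and merging sorted halves.
After all merges, the sorted array is [6, 13, 16, 20, 21, 28, 43, 46].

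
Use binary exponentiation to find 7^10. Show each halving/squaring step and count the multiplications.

Computing 7^10 by squaring (build up from 7^1; each line after the first costs one multiplication):

7^1 = 7
7^2 = (7^1)^2 = 7^2 = 49
7^4 = (7^2)^2 = 49^2 = 2401
7^5 = 7 * 7^4 = 7 * 2401 = 16807
7^10 = (7^5)^2 = 16807^2 = 282475249

Result: 282475249
Multiplications needed: 4 (4 lines after 7^1)

7^10 = 282475249. Using exponentiation by squaring, this requires 4 multiplications. The key idea: if the exponent is even, square the half-power; if odd, multiply by the base once.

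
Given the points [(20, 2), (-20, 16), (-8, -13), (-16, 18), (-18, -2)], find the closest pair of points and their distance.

Computing all pairwise distances among 5 points:

d((20, 2), (-20, 16)) = 42.3792
d((20, 2), (-8, -13)) = 31.7648
d((20, 2), (-16, 18)) = 39.3954
d((20, 2), (-18, -2)) = 38.2099
d((-20, 16), (-8, -13)) = 31.3847
d((-20, 16), (-16, 18)) = 4.4721 <-- minimum
d((-20, 16), (-18, -2)) = 18.1108
d((-8, -13), (-16, 18)) = 32.0156
d((-8, -13), (-18, -2)) = 14.8661
d((-16, 18), (-18, -2)) = 20.0998

Closest pair: (-20, 16) and (-16, 18) with distance 4.4721

The closest pair is (-20, 16) and (-16, 18) with Euclidean distance 4.4721. For 5 points, brute-force pairwise comparison is shown above. For large n, the divide-and-conquer algorithm (sort by x, recurse on halves, check the dividing strip) achieves O(n log n).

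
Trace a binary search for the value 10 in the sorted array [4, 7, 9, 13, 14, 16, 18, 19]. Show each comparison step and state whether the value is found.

Binary search for 10 in [4, 7, 9, 13, 14, 16, 18, 19]:

lo=0, hi=7, mid=3, arr[mid]=13 -> 13 > 10, search left half
lo=0, hi=2, mid=1, arr[mid]=7 -> 7 < 10, search right half
lo=2, hi=2, mid=2, arr[mid]=9 -> 9 < 10, search right half
lo=3 > hi=2, target 10 not found

Binary search determines that 10 is not in the array after 3 comparisons. The search space was exhausted without finding the target.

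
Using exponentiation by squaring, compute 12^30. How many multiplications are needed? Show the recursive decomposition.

Computing 12^30 by squaring (build up from 12^1; each line after the first costs one multiplication):

12^1 = 12
12^2 = (12^1)^2 = 12^2 = 144
12^3 = 12 * 12^2 = 12 * 144 = 1728
12^6 = (12^3)^2 = 1728^2 = 2985984
12^7 = 12 * 12^6 = 12 * 2985984 = 35831808
12^14 = (12^7)^2 = 35831808^2 = 1283918464548864
12^15 = 12 * 12^14 = 12 * 1283918464548864 = 15407021574586368
12^30 = (12^15)^2 = 15407021574586368^2 = 237376313799769806328950291431424

Result: 237376313799769806328950291431424
Multiplications needed: 7 (7 lines after 12^1)

12^30 = 237376313799769806328950291431424. Using exponentiation by squaring, this requires 7 multiplications. The key idea: if the exponent is even, square the half-power; if odd, multiply by the base once.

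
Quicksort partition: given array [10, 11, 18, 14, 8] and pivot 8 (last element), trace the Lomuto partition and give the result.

Lomuto partition with pivot = 8:

Initial array: [10, 11, 18, 14, 8]

arr[0]=10 > 8: no swap
arr[1]=11 > 8: no swap
arr[2]=18 > 8: no swap
arr[3]=14 > 8: no swap

Place pivot at position 0: [8, 11, 18, 14, 10]
Pivot position: 0

After partitioning with pivot 8, the array becomes [8, 11, 18, 14, 10]. The pivot is placed at index 0. All elements to the left of the pivot are <= 8, and all elements to the right are > 8.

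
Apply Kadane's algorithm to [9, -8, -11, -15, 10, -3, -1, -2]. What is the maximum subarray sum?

Using Kadane's algorithm on [9, -8, -11, -15, 10, -3, -1, -2]:

Scanning through the array:
Position 1 (value -8): max_ending_here = 1, max_so_far = 9
Position 2 (value -11): max_ending_here = -10, max_so_far = 9
Position 3 (value -15): max_ending_here = -15, max_so_far = 9
Position 4 (value 10): max_ending_here = 10, max_so_far = 10
Position 5 (value -3): max_ending_here = 7, max_so_far = 10
Position 6 (value -1): max_ending_here = 6, max_so_far = 10
Position 7 (value -2): max_ending_here = 4, max_so_far = 10

Maximum subarray: [10]
Maximum sum: 10

The maximum subarray is [10] with sum 10. This subarray runs from index 4 to index 4.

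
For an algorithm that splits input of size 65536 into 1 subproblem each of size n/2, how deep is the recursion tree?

For divide and conquer with division factor 2:

Problem sizes at each level:
Level 0: 65536
Level 1: 32768
Level 2: 16384
Level 3: 8192
Level 4: 4096
Level 5: 2048
Level 6: 1024
Level 7: 512
Level 8: 256
Level 9: 128
Level 10: 64
Level 11: 32
Level 12: 16
Level 13: 8
Level 14: 4
Level 15: 2
Level 16: 1

The root is level 0 and the size-1 base case is level 16 (the tree spans levels 0 through 16, i.e. 17 levels counting the root), so the depth is the number of divisions: log_2(65536) = 16

The recursion tree depth is log_2(65536) = 16. At each level, the problem size is divided by 2, so it takes 16 divisions to reduce to a base case of size 1. The algorithm makes 1 recursive call at each level.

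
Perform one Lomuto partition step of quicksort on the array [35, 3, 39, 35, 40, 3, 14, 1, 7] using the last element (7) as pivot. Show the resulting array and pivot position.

Lomuto partition with pivot = 7:

Initial array: [35, 3, 39, 35, 40, 3, 14, 1, 7]

arr[0]=35 > 7: no swap
arr[1]=3 <= 7: swap with position 0, array becomes [3, 35, 39, 35, 40, 3, 14, 1, 7]
arr[2]=39 > 7: no swap
arr[3]=35 > 7: no swap
arr[4]=40 > 7: no swap
arr[5]=3 <= 7: swap with position 1, array becomes [3, 3, 39, 35, 40, 35, 14, 1, 7]
arr[6]=14 > 7: no swap
arr[7]=1 <= 7: swap with position 2, array becomes [3, 3, 1, 35, 40, 35, 14, 39, 7]

Place pivot at position 3: [3, 3, 1, 7, 40, 35, 14, 39, 35]
Pivot position: 3

After partitioning with pivot 7, the array becomes [3, 3, 1, 7, 40, 35, 14, 39, 35]. The pivot is placed at index 3. All elements to the left of the pivot are <= 7, and all elements to the right are > 7.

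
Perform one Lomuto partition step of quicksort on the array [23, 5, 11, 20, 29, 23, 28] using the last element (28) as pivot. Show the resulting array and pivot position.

Lomuto partition with pivot = 28:

Initial array: [23, 5, 11, 20, 29, 23, 28]

arr[0]=23 <= 28: swap with position 0, array becomes [23, 5, 11, 20, 29, 23, 28]
arr[1]=5 <= 28: swap with position 1, array becomes [23, 5, 11, 20, 29, 23, 28]
arr[2]=11 <= 28: swap with position 2, array becomes [23, 5, 11, 20, 29, 23, 28]
arr[3]=20 <= 28: swap with position 3, array becomes [23, 5, 11, 20, 29, 23, 28]
arr[4]=29 > 28: no swap
arr[5]=23 <= 28: swap with position 4, array becomes [23, 5, 11, 20, 23, 29, 28]

Place pivot at position 5: [23, 5, 11, 20, 23, 28, 29]
Pivot position: 5

After partitioning with pivot 28, the array becomes [23, 5, 11, 20, 23, 28, 29]. The pivot is placed at index 5. All elements to the left of the pivot are <= 28, and all elements to the right are > 28.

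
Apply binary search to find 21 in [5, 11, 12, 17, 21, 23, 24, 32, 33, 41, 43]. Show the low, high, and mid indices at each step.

Binary search for 21 in [5, 11, 12, 17, 21, 23, 24, 32, 33, 41, 43]:

lo=0, hi=10, mid=5, arr[mid]=23 -> 23 > 21, search left half
lo=0, hi=4, mid=2, arr[mid]=12 -> 12 < 21, search right half
lo=3, hi=4, mid=3, arr[mid]=17 -> 17 < 21, search right half
lo=4, hi=4, mid=4, arr[mid]=21 -> Found target at index 4!

Binary search finds 21 at index 4 after 4 comparisons. The search repeatedly halves the search space by comparing with the middle element.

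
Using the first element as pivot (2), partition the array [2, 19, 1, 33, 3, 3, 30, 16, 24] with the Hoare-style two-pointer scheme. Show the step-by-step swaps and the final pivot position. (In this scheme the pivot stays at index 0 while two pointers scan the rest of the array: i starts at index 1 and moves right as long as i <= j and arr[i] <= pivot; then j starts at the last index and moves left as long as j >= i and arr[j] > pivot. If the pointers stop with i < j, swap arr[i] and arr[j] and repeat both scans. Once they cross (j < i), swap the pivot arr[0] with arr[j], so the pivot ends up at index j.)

Hoare-style two-pointer partition with pivot = 2:

Initial array: [2, 19, 1, 33, 3, 3, 30, 16, 24]

Pointers start at i = 1, j = 8.
i stops at index 1 (arr[1]=19 > 2), j stops at index 2 (arr[2]=1 <= 2): swap arr[1] and arr[2], array becomes [2, 1, 19, 33, 3, 3, 30, 16, 24]
i ends at 2, j ends at 1: the pointers have crossed (j < i), so scanning stops.

Swap pivot arr[0] with arr[1] to place pivot at position 1: [1, 2, 19, 33, 3, 3, 30, 16, 24]
Pivot position: 1

After partitioning with pivot 2, the array becomes [1, 2, 19, 33, 3, 3, 30, 16, 24]. The pivot is placed at index 1. All elements to the left of the pivot are <= 2, and all elements to the right are > 2.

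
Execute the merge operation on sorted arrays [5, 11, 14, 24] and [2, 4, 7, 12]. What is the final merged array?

Merging process:

Compare 5 vs 2: take 2 from right. Merged: [2]
Compare 5 vs 4: take 4 from right. Merged: [2, 4]
Compare 5 vs 7: take 5 from left. Merged: [2, 4, 5]
Compare 11 vs 7: take 7 from right. Merged: [2, 4, 5, 7]
Compare 11 vs 12: take 11 from left. Merged: [2, 4, 5, 7, 11]
Compare 14 vs 12: take 12 from right. Merged: [2, 4, 5, 7, 11, 12]
Append remaining from left: [14, 24]. Merged: [2, 4, 5, 7, 11, 12, 14, 24]

Final merged array: [2, 4, 5, 7, 11, 12, 14, 24]
Total comparisons: 6

The merged array is [2, 4, 5, 7, 11, 12, 14, 24], requiring 6 comparisons. The merge step runs in O(n) time where n is the total number of elements.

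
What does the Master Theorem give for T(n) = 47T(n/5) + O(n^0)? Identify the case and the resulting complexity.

Master Theorem for T(n) = 47T(n/5) + O(n^0):

a = 47, b = 5, c = 0
log_b(a) = log_5(47) = 2.3922

Case 1: c = 0 < log_5(47) = 2.3922
T(n) = O(n^(log_5 47))

For T(n) = 47T(n/5) + O(n^0): log_5(47) = 2.3922. This is Case 1 of the Master Theorem (c < log_b(a), work dominated by leaves), giving O(n^(log_5 47)).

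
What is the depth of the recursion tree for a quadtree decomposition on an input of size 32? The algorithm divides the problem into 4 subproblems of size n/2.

For divide and conquer with division factor 2:

Problem sizes at each level:
Level 0: 32
Level 1: 16
Level 2: 8
Level 3: 4
Level 4: 2
Level 5: 1

The root is level 0 and the size-1 base case is level 5 (the tree spans levels 0 through 5, i.e. 6 levels counting the root), so the depth is the number of divisions: log_2(32) = 5

The recursion tree depth is log_2(32) = 5. At each level, the problem size is divided by 2, so it takes 5 divisions to reduce to a base case of size 1. The algorithm makes 4 recursive calls at each level.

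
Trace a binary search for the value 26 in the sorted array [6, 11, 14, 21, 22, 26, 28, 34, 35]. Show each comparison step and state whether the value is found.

Binary search for 26 in [6, 11, 14, 21, 22, 26, 28, 34, 35]:

lo=0, hi=8, mid=4, arr[mid]=22 -> 22 < 26, search right half
lo=5, hi=8, mid=6, arr[mid]=28 -> 28 > 26, search left half
lo=5, hi=5, mid=5, arr[mid]=26 -> Found target at index 5!

Binary search finds 26 at index 5 after 3 comparisons. The search repeatedly halves the search space by comparing with the middle element.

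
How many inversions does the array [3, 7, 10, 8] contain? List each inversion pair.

Finding inversions in [3, 7, 10, 8]:

(2, 3): arr[2]=10 > arr[3]=8

Total inversions: 1

The array has 1 inversion(s): (2,3). Each pair (i,j) satisfies i < j and arr[i] > arr[j].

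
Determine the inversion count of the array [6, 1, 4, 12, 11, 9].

Finding inversions in [6, 1, 4, 12, 11, 9]:

(0, 1): arr[0]=6 > arr[1]=1
(0, 2): arr[0]=6 > arr[2]=4
(3, 4): arr[3]=12 > arr[4]=11
(3, 5): arr[3]=12 > arr[5]=9
(4, 5): arr[4]=11 > arr[5]=9

Total inversions: 5

The array has 5 inversion(s): (0,1), (0,2), (3,4), (3,5), (4,5). Each pair (i,j) satisfies i < j and arr[i] > arr[j].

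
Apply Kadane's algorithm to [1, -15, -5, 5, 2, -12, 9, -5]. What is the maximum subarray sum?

Using Kadane's algorithm on [1, -15, -5, 5, 2, -12, 9, -5]:

Scanning through the array:
Position 1 (value -15): max_ending_here = -14, max_so_far = 1
Position 2 (value -5): max_ending_here = -5, max_so_far = 1
Position 3 (value 5): max_ending_here = 5, max_so_far = 5
Position 4 (value 2): max_ending_here = 7, max_so_far = 7
Position 5 (value -12): max_ending_here = -5, max_so_far = 7
Position 6 (value 9): max_ending_here = 9, max_so_far = 9
Position 7 (value -5): max_ending_here = 4, max_so_far = 9

Maximum subarray: [9]
Maximum sum: 9

The maximum subarray is [9] with sum 9. This subarray runs from index 6 to index 6.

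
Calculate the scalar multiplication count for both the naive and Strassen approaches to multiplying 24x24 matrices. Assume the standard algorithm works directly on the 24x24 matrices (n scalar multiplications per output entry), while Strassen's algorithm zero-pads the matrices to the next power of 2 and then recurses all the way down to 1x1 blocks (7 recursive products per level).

Matrix multiplication for 24x24 matrices:

Strassen's algorithm requires power-of-2 dimensions. Pad 24x24 to 32x32 (next power of 2).

Standard algorithm: 24^3 = 13824 multiplications
Strassen's algorithm: 7^(log2(32)) = 7^5 = 16807 multiplications
Difference: 13824 - 16807 = -2983 (Strassen uses MORE here due to padding overhead — for small or just-over-power-of-2 n, padding can outweigh the per-level savings)

Standard: 13824 multiplications (24^3). Strassen: 16807 multiplications (7^5, after padding to 32x32). Strassen reduces 8 recursive multiplications to 7 at each level.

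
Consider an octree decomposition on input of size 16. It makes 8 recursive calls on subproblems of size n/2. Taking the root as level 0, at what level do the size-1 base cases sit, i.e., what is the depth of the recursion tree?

For divide and conquer with division factor 2:

Problem sizes at each level:
Level 0: 16
Level 1: 8
Level 2: 4
Level 3: 2
Level 4: 1

The root is level 0 and the size-1 base case is level 4 (the tree spans levels 0 through 4, i.e. 5 levels counting the root), so the depth is the number of divisions: log_2(16) = 4

The recursion tree depth is log_2(16) = 4. At each level, the problem size is divided by 2, so it takes 4 divisions to reduce to a base case of size 1. The algorithm makes 8 recursive calls at each level.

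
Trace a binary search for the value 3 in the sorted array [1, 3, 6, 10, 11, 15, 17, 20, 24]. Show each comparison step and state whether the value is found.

Binary search for 3 in [1, 3, 6, 10, 11, 15, 17, 20, 24]:

lo=0, hi=8, mid=4, arr[mid]=11 -> 11 > 3, search left half
lo=0, hi=3, mid=1, arr[mid]=3 -> Found target at index 1!

Binary search finds 3 at index 1 after 2 comparisons. The search repeatedly halves the search space by comparing with the middle element.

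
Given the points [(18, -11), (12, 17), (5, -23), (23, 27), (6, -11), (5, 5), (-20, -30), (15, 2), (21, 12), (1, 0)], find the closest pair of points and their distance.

Computing all pairwise distances among 10 points:

d((18, -11), (12, 17)) = 28.6356
d((18, -11), (5, -23)) = 17.6918
d((18, -11), (23, 27)) = 38.3275
d((18, -11), (6, -11)) = 12.0
d((18, -11), (5, 5)) = 20.6155
d((18, -11), (-20, -30)) = 42.4853
d((18, -11), (15, 2)) = 13.3417
d((18, -11), (21, 12)) = 23.1948
d((18, -11), (1, 0)) = 20.2485
d((12, 17), (5, -23)) = 40.6079
d((12, 17), (23, 27)) = 14.8661
d((12, 17), (6, -11)) = 28.6356
d((12, 17), (5, 5)) = 13.8924
d((12, 17), (-20, -30)) = 56.8595
d((12, 17), (15, 2)) = 15.2971
d((12, 17), (21, 12)) = 10.2956
d((12, 17), (1, 0)) = 20.2485
d((5, -23), (23, 27)) = 53.1413
d((5, -23), (6, -11)) = 12.0416
d((5, -23), (5, 5)) = 28.0
d((5, -23), (-20, -30)) = 25.9615
d((5, -23), (15, 2)) = 26.9258
d((5, -23), (21, 12)) = 38.4838
d((5, -23), (1, 0)) = 23.3452
d((23, 27), (6, -11)) = 41.6293
d((23, 27), (5, 5)) = 28.4253
d((23, 27), (-20, -30)) = 71.4003
d((23, 27), (15, 2)) = 26.2488
d((23, 27), (21, 12)) = 15.1327
d((23, 27), (1, 0)) = 34.8281
d((6, -11), (5, 5)) = 16.0312
d((6, -11), (-20, -30)) = 32.2025
d((6, -11), (15, 2)) = 15.8114
d((6, -11), (21, 12)) = 27.4591
d((6, -11), (1, 0)) = 12.083
d((5, 5), (-20, -30)) = 43.0116
d((5, 5), (15, 2)) = 10.4403
d((5, 5), (21, 12)) = 17.4642
d((5, 5), (1, 0)) = 6.4031 <-- minimum
d((-20, -30), (15, 2)) = 47.4236
d((-20, -30), (21, 12)) = 58.6941
d((-20, -30), (1, 0)) = 36.6197
d((15, 2), (21, 12)) = 11.6619
d((15, 2), (1, 0)) = 14.1421
d((21, 12), (1, 0)) = 23.3238

Closest pair: (5, 5) and (1, 0) with distance 6.4031

The closest pair is (5, 5) and (1, 0) with Euclidean distance 6.4031. For 10 points, brute-force pairwise comparison is shown above. For large n, the divide-and-conquer algorithm (sort by x, recurse on halves, check the dividing strip) achieves O(n log n).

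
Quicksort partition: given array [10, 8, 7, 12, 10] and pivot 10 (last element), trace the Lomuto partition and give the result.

Lomuto partition with pivot = 10:

Initial array: [10, 8, 7, 12, 10]

arr[0]=10 <= 10: swap with position 0, array becomes [10, 8, 7, 12, 10]
arr[1]=8 <= 10: swap with position 1, array becomes [10, 8, 7, 12, 10]
arr[2]=7 <= 10: swap with position 2, array becomes [10, 8, 7, 12, 10]
arr[3]=12 > 10: no swap

Place pivot at position 3: [10, 8, 7, 10, 12]
Pivot position: 3

After partitioning with pivot 10, the array becomes [10, 8, 7, 10, 12]. The pivot is placed at index 3. All elements to the left of the pivot are <= 10, and all elements to the right are > 10.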